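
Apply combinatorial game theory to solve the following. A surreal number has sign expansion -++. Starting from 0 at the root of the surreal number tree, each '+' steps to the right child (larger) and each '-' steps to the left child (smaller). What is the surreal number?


Sign expansion: -++
Rule: track bounds (lo, hi), initially (-inf, +inf). On '+', the current value becomes lo and we move to the simplest number in (value, hi): value + 1 if hi = +inf, otherwise the midpoint (value + hi)/2. On '-', the current value becomes hi and we move to value - 1 if lo = -inf, otherwise the midpoint (lo + value)/2.
Start at 0.
Step 1: sign = -, move left. Bounds: (-inf, 0). Value = -1
Step 2: sign = +, move right. Bounds: (-1, 0). Value = -1/2
Step 3: sign = +, move right. Bounds: (-1/2, 0). Value = -1/4
The surreal number with sign expansion -++ is -1/4.

-1/4


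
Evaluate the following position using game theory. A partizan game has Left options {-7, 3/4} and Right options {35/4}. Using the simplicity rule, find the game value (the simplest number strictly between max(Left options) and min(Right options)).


Left options: {-7, 3/4}, max = 3/4
Right options: {35/4}, min = 35/4
All options are numbers and max(Left) < min(Right), so by the simplicity theorem the value is the simplest (earliest-born) number strictly between 3/4 and 35/4.
Integers 1 through 8 all lie strictly between 3/4 and 35/4.
Among integers, the simplest (lowest birthday = smallest |n|; 0 is born on day 0, +-n on day n) is 1.
No non-integer in the interval can be simpler: if x is a non-integer in the interval, then floor(x) or ceil(x) also lies in the interval (the interval contains an integer), and both are proper prefixes of x's sign expansion, i.e. born earlier. So the game value is 1.
Game value = 1

1


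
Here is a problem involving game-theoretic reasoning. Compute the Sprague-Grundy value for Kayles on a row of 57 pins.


Kayles: a move removes 1 or 2 adjacent pins from a contiguous row.
Removing pins from a row of k leaves two independent rows (a, b) with a + b = k - 1 (one pin) or a + b = k - 2 (two pins); an end removal gives a = 0.
By Sprague-Grundy, G(k) = mex{ G(a) XOR G(b) } over all these splits. G(0) = 0.
G(1): splits (0,0):0^0=0 -> mex({0}) = 1
G(2): splits (0,1):0^1=1 (0,0):0^0=0 -> mex({0, 1}) = 2
G(3): splits (0,2):0^2=2 (1,1):1^1=0 (0,1):0^1=1 -> mex({0, 1, 2}) = 3
G(4): splits (0,3):0^3=3 (1,2):1^2=3 (0,2):0^2=2 (1,1):1^1=0 -> mex({0, 2, 3}) = 1
G(5): splits (0,4):0^1=1 (1,3):1^3=2 (2,2):2^2=0 (0,3):0^3=3 (1,2):1^2=3 -> mex({0, 1, 2, 3}) = 4
G(6) = mex({0, 1, 2, 4}) = 3
G(7) = mex({0, 1, 3, 4, 5}) = 2
G(8) = mex({0, 2, 3, 5, 6}) = 1
G(9) = mex({0, 1, 2, 3, 6, 7}) = 4
G(10) = mex({0, 1, 3, 4, 5, 7}) = 2
G(11) = mex({0, 1, 2, 3, 4, 5}) = 6
G(12) = mex({0, 1, 2, 3, 5, 6, 7}) = 4
G(13) = mex({0, 2, 3, 4, 6, 7}) = 1
G(14) = mex({0, 1, 4, 5, 6, 7}) = 2
G(15) = mex({0, 1, 2, 3, 4, 5, 6}) = 7
G(16) = mex({0, 2, 3, 5, 6, 7}) = 1
G(17) = mex({0, 1, 2, 3, 5, 6, 7}) = 4
G(18) = mex({0, 1, 2, 4, 5, 6}) = 3
G(19) = mex({0, 1, 3, 4, 5, 7}) = 2
G(20) = mex({0, 2, 3, 4, 5, 6, 7}) = 1
G(21) = mex({0, 1, 2, 3, 5, 6, 7}) = 4
G(22) = mex({0, 1, 2, 3, 4, 5, 7}) = 6
G(23) = mex({0, 1, 2, 3, 4, 5, 6}) = 7
G(24) = mex({0, 1, 2, 3, 5, 6, 7}) = 4
G(25) = mex({0, 2, 3, 4, 6, 7}) = 1
G(26) = mex({0, 1, 3, 4, 5, 6, 7}) = 2
G(27) = mex({0, 1, 2, 3, 4, 5, 6, 7}) = 8
G(28) = mex({0, 1, 2, 3, 4, 6, 7, 8}) = 5
G(29) = mex({0, 1, 2, 3, 5, 6, 7, 8, 9}) = 4
G(30) = mex({0, 1, 2, 3, 4, 5, 6, 9, 10}) = 7
G(31) = mex({0, 1, 3, 4, 5, 7, 10, 11}) = 2
G(32) = mex({0, 2, 3, 4, 5, 6, 7, 9, 11}) = 1
G(33) = mex({0, 1, 2, 3, 4, 5, 6, 7, 9, 12}) = 8
G(34) = mex({0, 1, 2, 3, 4, 5, 7, 8, 11, 12}) = 6
G(35) = mex({0, 1, 2, 3, 4, 5, 6, 8, 9, 10, 11}) = 7
G(36) = mex({0, 1, 2, 3, 5, 6, 7, 9, 10}) = 4
G(37) = mex({0, 2, 3, 4, 6, 7, 9, 10, 11, 12}) = 1
G(38) = mex({0, 1, 3, 4, 5, 6, 7, 9, 10, 11, 12}) = 2
G(39) = mex({0, 1, 2, 4, 5, 6, 7, 9, 10, 12, 14}) = 3
G(40) = mex({0, 2, 3, 4, 6, 7, 11, 12, 14}) = 1
G(41) = mex({0, 1, 2, 3, 5, 6, 7, 9, 10, 11, 12}) = 4
G(42) = mex({0, 1, 2, 3, 4, 5, 6, 9, 10}) = 7
G(43) = mex({0, 1, 3, 4, 5, 7, 9, 10, 12, 15}) = 2
G(44) = mex({0, 2, 3, 4, 5, 6, 7, 9, 10, 12, 15}) = 1
G(45) = mex({0, 1, 2, 3, 4, 5, 6, 7, 9, 10, 12, 14}) = 8
G(46) = mex({0, 1, 3, 4, 5, 7, 8, 11, 12, 14}) = 2
G(47) = mex({0, 1, 2, 3, 4, 5, 6, 8, 9, 10, 11, 12}) = 7
G(48) = mex({0, 1, 2, 3, 5, 6, 7, 9, 10}) = 4
G(49) = mex({0, 2, 3, 4, 6, 7, 9, 10, 11, 12, 15}) = 1
G(50) = mex({0, 1, 4, 5, 6, 7, 9, 11, 12, 14, 15}) = 2
G(51) = mex({0, 1, 2, 3, 4, 5, 6, 7, 9, 12, 14, 15}) = 8
G(52) = mex({0, 2, 3, 4, 5, 6, 7, 8, 11, 12, 15}) = 1
G(53) = mex({0, 1, 2, 3, 5, 6, 7, 8, 9, 10, 11, 12}) = 4
G(54) = mex({0, 1, 2, 3, 4, 5, 6, 9, 10}) = 7
G(55) = mex({0, 1, 3, 4, 5, 7, 9, 10, 11, 12}) = 2
G(56) = mex({0, 2, 3, 4, 5, 6, 7, 9, 10, 11, 12, 13, 14}) = 1
G(57) = mex({0, 1, 2, 3, 5, 6, 7, 9, 10, 12, 13, 14, 15}) = 4
Therefore G(57) = 4.

4


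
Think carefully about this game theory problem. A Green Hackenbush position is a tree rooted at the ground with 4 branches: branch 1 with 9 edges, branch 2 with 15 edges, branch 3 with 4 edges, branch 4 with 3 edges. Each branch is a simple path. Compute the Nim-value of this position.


The tree has 4 branches from the ground vertex.
In Green Hackenbush, the Nim-value of a simple path of length k is k.
Branch 1: length 9, Nim-value = 9
Branch 2: length 15, Nim-value = 15
Branch 3: length 4, Nim-value = 4
Branch 4: length 3, Nim-value = 3
Total Nim-value = XOR of all branch values:
0 XOR 9 = 9
9 XOR 15 = 6
6 XOR 4 = 2
2 XOR 3 = 1
Nim-value of the tree = 1

1


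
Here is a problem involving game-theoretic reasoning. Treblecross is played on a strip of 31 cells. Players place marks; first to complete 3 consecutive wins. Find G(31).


Treblecross: place X on empty cells; 3-in-a-row wins.
Playing within two cells of an existing X lets the opponent win at once, so sensible play treats the cells i-2..i+2 around each X as dead. The player left with no safe cell loses, so this is a normal-play take-away game on strips of safe cells.
Placing X at cell i (0-indexed) of a strip of k safe cells leaves independent strips of sizes max(0, i-2) and max(0, k-i-3). Hence G(k) = mex{ G(max(0,i-2)) XOR G(max(0,k-i-3)) : 0 <= i < k }, with G(0) = 0.
G(1): splits (0,0):0^0=0 -> mex({0}) = 1
G(2): splits (0,0):0^0=0 -> mex({0}) = 1
G(3): splits (0,0):0^0=0 -> mex({0}) = 1
G(4): splits (0,1):0^1=1 (0,0):0^0=0 -> mex({0, 1}) = 2
G(5): splits (0,2):0^1=1 (0,1):0^1=1 (0,0):0^0=0 -> mex({0, 1}) = 2
G(6) = mex({1}) = 0
G(7) = mex({0, 1, 2}) = 3
G(8) = mex({0, 1, 2}) = 3
G(9) = mex({0, 2}) = 1
G(10) = mex({0, 2, 3}) = 1
G(11) = mex({0, 3}) = 1
G(12) = mex({1, 3}) = 0
G(13) = mex({0, 1, 2, 3}) = 4
G(14) = mex({0, 1, 2}) = 3
G(15) = mex({0, 1, 2}) = 3
G(16) = mex({0, 1, 2, 4}) = 3
G(17) = mex({0, 1, 3, 4}) = 2
G(18) = mex({0, 1, 3, 4}) = 2
G(19) = mex({0, 1, 3, 5}) = 2
G(20) = mex({0, 1, 2, 3, 5}) = 4
G(21) = mex({0, 1, 2, 3, 5}) = 4
G(22) = mex({1, 2, 6}) = 0
G(23) = mex({0, 1, 2, 3, 4, 6}) = 5
G(24) = mex({0, 1, 2, 3, 4}) = 5
G(25) = mex({0, 1, 3, 4, 7}) = 2
G(26) = mex({0, 1, 3, 4, 5, 7}) = 2
G(27) = mex({0, 1, 3, 5}) = 2
G(28) = mex({0, 1, 2, 5}) = 3
G(29) = mex({0, 1, 2, 4, 5, 6}) = 3
G(30) = mex({1, 2, 4, 6}) = 0
G(31) = mex({0, 1, 2, 3, 4, 6}) = 5
Therefore G(31) = 5.

5


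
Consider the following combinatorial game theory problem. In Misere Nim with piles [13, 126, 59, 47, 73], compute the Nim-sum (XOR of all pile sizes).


We need the XOR (exclusive or) of all pile sizes.
After XOR-ing pile 1 (size 13): 0 XOR 13 = 13
After XOR-ing pile 2 (size 126): 13 XOR 126 = 115
After XOR-ing pile 3 (size 59): 115 XOR 59 = 72
After XOR-ing pile 4 (size 47): 72 XOR 47 = 103
After XOR-ing pile 5 (size 73): 103 XOR 73 = 46
The Nim-value of this position is 46.

46


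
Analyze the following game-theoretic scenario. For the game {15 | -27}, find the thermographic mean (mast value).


Game = {15 | -27}, a switch {a | b} with numbers a > b.
Its thermograph has left wall a - t and right wall b + t, which meet at t = (a - b)/2, where both equal (a + b)/2. So the mast (mean value) is at (a + b)/2.
Mean = (15 + (-27))/2 = -12/2 = -6

-6


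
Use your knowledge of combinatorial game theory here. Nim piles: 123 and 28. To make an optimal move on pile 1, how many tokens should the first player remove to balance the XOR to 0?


Piles: 123 and 28
Current XOR: 123 XOR 28 = 103 (non-zero, so this is an N-position).
To make the XOR zero, we need to find a move that balances the piles.
For pile 1 (size 123): target = 123 XOR 103 = 28
We reduce pile 1 from 123 to 28.
Tokens removed: 123 - 28 = 95
Verification: 28 XOR 28 = 0

95


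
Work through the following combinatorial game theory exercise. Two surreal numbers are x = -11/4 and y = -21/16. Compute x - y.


x = -11/4, y = -21/16
Converting to common denominator: 16
x = -44/16, y = -21/16
x - y = -11/4 - -21/16 = -23/16

-23/16


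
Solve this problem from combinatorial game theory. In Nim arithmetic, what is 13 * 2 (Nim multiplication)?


Nim multiplication is bilinear over XOR: (u XOR v) * w = (u*w) XOR (v*w).
So we split each operand into its bit components and XOR the pairwise Nim products.
13 = 1 + 4 + 8 (as XOR of powers of 2).
2 = 2 (as XOR of powers of 2).
Using the standard Nim-product table on single bits:
  2*2 = 3,   2*4 = 8,   2*8 = 12,
  4*4 = 6,   4*8 = 11,  8*8 = 13,
and  1*x = x (identity), k*l = l*k (commutative).
Pairwise Nim products:
  1 * 2 = 2
  4 * 2 = 8
  8 * 2 = 12
XOR them: 2 XOR 8 XOR 12 = 6.
Result: 13 * 2 = 6 (in Nim).

6


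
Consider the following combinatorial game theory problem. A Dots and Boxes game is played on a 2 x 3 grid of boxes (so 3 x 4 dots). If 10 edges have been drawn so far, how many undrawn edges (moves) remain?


Grid: 2 x 3 boxes, i.e. 3 rows and 4 columns of dots.
Horizontal edges: (rows + 1) * cols = 3 * 3 = 9
Vertical edges: rows * (cols + 1) = 2 * 4 = 8
Total edges: 9 + 8 = 17
Edges drawn: 10
Remaining: 17 - 10 = 7

7


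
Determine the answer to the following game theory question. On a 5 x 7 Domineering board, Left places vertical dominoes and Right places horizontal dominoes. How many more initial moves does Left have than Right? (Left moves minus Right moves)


Board is 5 x 7 (rows x cols).
Left (vertical) placements: (rows-1) * cols = 4 * 7 = 28
Right (horizontal) placements: rows * (cols-1) = 5 * 6 = 30
Advantage = Left - Right = 28 - 30 = -2

-2


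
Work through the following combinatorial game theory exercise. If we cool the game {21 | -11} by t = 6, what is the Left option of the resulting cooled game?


Original game: {21 | -11} (a switch {a | b} with a > b).
Cooling by t (for t below the temperature (a - b)/2 = 16) taxes each move by t: {a | b} cooled by t is {a - t | b + t}.
Cooling amount: t = 6
Cooled Left option: 21 - 6 = 15
Cooled Right option: -11 + 6 = -5
Cooled game: {15 | -5}
Left option = 15

15


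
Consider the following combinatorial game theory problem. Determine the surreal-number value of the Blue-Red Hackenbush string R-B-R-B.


Edges (from ground): R-B-R-B
By Berlekamp's sign-expansion rule, a Blue-Red Hackenbush stalk has the value of the surreal number whose sign sequence is the edge sequence with B -> + and R -> -.
Sign sequence: -+-+
Trace the sign expansion in the surreal number tree, starting from 0:
Edge 1: R (sign -) -> bounds (-inf, 0), value = -1
Edge 2: B (sign +) -> bounds (-1, 0), value = -1/2
Edge 3: R (sign -) -> bounds (-1, -1/2), value = -3/4
Edge 4: B (sign +) -> bounds (-3/4, -1/2), value = -5/8
Game value = -5/8

-5/8


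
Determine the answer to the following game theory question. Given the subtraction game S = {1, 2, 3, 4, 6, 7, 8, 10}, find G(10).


The subtraction set is S = {1, 2, 3, 4, 6, 7, 8, 10}.
G(k) = mex{ G(k - s) : s in S, s <= k }. We compute iteratively: G(0) = 0.
G(1) = mex({0}) = 1
G(2) = mex({0, 1}) = 2
G(3) = mex({0, 1, 2}) = 3
G(4) = mex({0, 1, 2, 3}) = 4
G(5) = mex({1, 2, 3, 4}) = 0
G(6) = mex({0, 2, 3, 4}) = 1
G(7) = mex({0, 1, 3, 4}) = 2
G(8) = mex({0, 1, 2, 4}) = 3
G(9) = mex({0, 1, 2, 3}) = 4
G(10) = mex({0, 1, 2, 3, 4}) = 5
Therefore G(10) = 5.

5


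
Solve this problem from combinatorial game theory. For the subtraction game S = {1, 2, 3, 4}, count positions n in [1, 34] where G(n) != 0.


Subtraction set S = {1, 2, 3, 4}, so G(n) = n mod 5.
G(n) = 0 when n is a multiple of 5.
Multiples of 5 in [1, 34]: 6
N-positions (nonzero Grundy) = 34 - 6 = 28

28


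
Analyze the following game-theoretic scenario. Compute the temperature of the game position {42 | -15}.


The game is {42 | -15}, a switch {a | b} with numbers a > b.
Cooling {a | b} by t gives {a - t | b + t}, which stops being hot when a - t = b + t, i.e. at t = (a - b)/2. So the temperature of a switch is (a - b)/2.
Temperature = (Left option - Right option) / 2
= (42 - (-15)) / 2
= 57 / 2
= 57/2

57/2


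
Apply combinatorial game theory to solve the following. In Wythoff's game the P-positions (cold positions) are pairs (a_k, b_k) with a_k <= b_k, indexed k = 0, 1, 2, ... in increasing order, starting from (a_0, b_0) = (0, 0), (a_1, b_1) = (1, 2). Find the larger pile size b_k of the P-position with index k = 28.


By Wythoff's theorem, a_k = floor(k * phi) and b_k = floor(k * phi^2) = a_k + k, where phi = (1 + sqrt(5))/2 is the golden ratio.
phi = (1 + sqrt(5))/2 = 1.618034
phi^2 = phi + 1 = 2.618034
k = 28
k * phi^2 = 28 * 2.618034 = 73.304952
b_28 = floor(k * phi^2) = 73 (check: a_28 + k = 45 + 28 = 73)

73


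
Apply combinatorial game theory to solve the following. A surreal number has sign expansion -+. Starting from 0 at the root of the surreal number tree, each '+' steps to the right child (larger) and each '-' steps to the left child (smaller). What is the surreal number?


Sign expansion: -+
Rule: track bounds (lo, hi), initially (-inf, +inf). On '+', the current value becomes lo and we move to the simplest number in (value, hi): value + 1 if hi = +inf, otherwise the midpoint (value + hi)/2. On '-', the current value becomes hi and we move to value - 1 if lo = -inf, otherwise the midpoint (lo + value)/2.
Start at 0.
Step 1: sign = -, move left. Bounds: (-inf, 0). Value = -1
Step 2: sign = +, move right. Bounds: (-1, 0). Value = -1/2
The surreal number with sign expansion -+ is -1/2.

-1/2


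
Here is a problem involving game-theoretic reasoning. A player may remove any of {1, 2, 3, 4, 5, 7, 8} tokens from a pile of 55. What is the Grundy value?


The subtraction set is S = {1, 2, 3, 4, 5, 7, 8}.
G(k) = mex{ G(k - s) : s in S, s <= k }. We compute iteratively: G(0) = 0.
G(1) = mex({0}) = 1
G(2) = mex({0, 1}) = 2
G(3) = mex({0, 1, 2}) = 3
G(4) = mex({0, 1, 2, 3}) = 4
G(5) = mex({0, 1, 2, 3, 4}) = 5
G(6) = mex({1, 2, 3, 4, 5}) = 0
G(7) = mex({0, 2, 3, 4, 5}) = 1
G(8) = mex({0, 1, 3, 4, 5}) = 2
G(9) = mex({0, 1, 2, 4, 5}) = 3
G(10) = mex({0, 1, 2, 3, 5}) = 4
G(11) = mex({0, 1, 2, 3, 4}) = 5
G(12) = mex({1, 2, 3, 4, 5}) = 0
G(13) = mex({0, 2, 3, 4, 5}) = 1
Observe that G(6)..G(13) = 0, 1, 2, 3, 4, 5, 0, 1 repeats G(0)..G(7) = 0, 1, 2, 3, 4, 5, 0, 1.
For k >= max(S) = 8, G(k) is determined by the previous 8 values G(k-8)..G(k-1); a window of 8 consecutive values has recurred shifted by 6, so by induction G(k + 6) = G(k) for all k >= 0: the sequence is periodic from the start with period 6.
One period: G(0..5) = 0, 1, 2, 3, 4, 5.
55 mod 6 = 1, so G(55) = G(1) = 1.

1


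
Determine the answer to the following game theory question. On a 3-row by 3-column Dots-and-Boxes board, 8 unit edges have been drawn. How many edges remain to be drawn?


Grid: 3 x 3 boxes, i.e. 4 rows and 4 columns of dots.
Horizontal edges: (rows + 1) * cols = 4 * 3 = 12
Vertical edges: rows * (cols + 1) = 3 * 4 = 12
Total edges: 12 + 12 = 24
Edges drawn: 8
Remaining: 24 - 8 = 16

16


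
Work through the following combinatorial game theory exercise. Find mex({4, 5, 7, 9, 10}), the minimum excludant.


Set = {4, 5, 7, 9, 10}
0 is NOT in the set. This is the mex.
mex = 0

0


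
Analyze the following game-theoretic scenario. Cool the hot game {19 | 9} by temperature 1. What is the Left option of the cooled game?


Original game: {19 | 9} (a switch {a | b} with a > b).
Cooling by t (for t below the temperature (a - b)/2 = 5) taxes each move by t: {a | b} cooled by t is {a - t | b + t}.
Cooling amount: t = 1
Cooled Left option: 19 - 1 = 18
Cooled Right option: 9 + 1 = 10
Cooled game: {18 | 10}
Left option = 18

18


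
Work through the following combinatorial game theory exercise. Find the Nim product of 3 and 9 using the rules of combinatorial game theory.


Nim multiplication is bilinear over XOR: (u XOR v) * w = (u*w) XOR (v*w).
So we split each operand into its bit components and XOR the pairwise Nim products.
3 = 1 + 2 (as XOR of powers of 2).
9 = 1 + 8 (as XOR of powers of 2).
Using the standard Nim-product table on single bits:
  2*2 = 3,   2*4 = 8,   2*8 = 12,
  4*4 = 6,   4*8 = 11,  8*8 = 13,
and  1*x = x (identity), k*l = l*k (commutative).
Pairwise Nim products:
  1 * 1 = 1
  1 * 8 = 8
  2 * 1 = 2
  2 * 8 = 12
XOR them: 1 XOR 8 XOR 2 XOR 12 = 7.
Result: 3 * 9 = 7 (in Nim).

7


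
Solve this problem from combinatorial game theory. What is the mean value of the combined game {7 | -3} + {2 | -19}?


G1 = {7 | -3}, G2 = {2 | -19}
Each is a switch {a | b} with numbers a > b; its mean value is (a + b)/2, and mean value is additive over game sums: m(G1 + G2) = m(G1) + m(G2).
Mean of G1 = (7 + (-3))/2 = 4/2 = 2
Mean of G2 = (2 + (-19))/2 = -17/2 = -17/2
Mean of G1 + G2 = 2 + -17/2 = -13/2

-13/2


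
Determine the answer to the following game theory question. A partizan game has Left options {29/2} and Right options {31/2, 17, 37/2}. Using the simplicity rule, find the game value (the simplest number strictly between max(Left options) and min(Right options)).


Left options: {29/2}, max = 29/2
Right options: {31/2, 17, 37/2}, min = 31/2
All options are numbers and max(Left) < min(Right), so by the simplicity theorem the value is the simplest (earliest-born) number strictly between 29/2 and 31/2.
The only integer strictly between 29/2 and 31/2 is 15.
No non-integer in the interval can be simpler: if x is a non-integer in the interval, then floor(x) or ceil(x) also lies in the interval (the interval contains an integer), and both are proper prefixes of x's sign expansion, i.e. born earlier. So the game value is 15.
Game value = 15

15


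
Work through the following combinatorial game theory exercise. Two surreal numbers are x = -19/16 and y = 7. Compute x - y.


x = -19/16, y = 7
Converting to common denominator: 16
x = -19/16, y = 112/16
x - y = -19/16 - 7 = -131/16

-131/16


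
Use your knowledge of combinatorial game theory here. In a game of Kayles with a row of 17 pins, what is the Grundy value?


Kayles: a move removes 1 or 2 adjacent pins from a contiguous row.
Removing pins from a row of k leaves two independent rows (a, b) with a + b = k - 1 (one pin) or a + b = k - 2 (two pins); an end removal gives a = 0.
By Sprague-Grundy, G(k) = mex{ G(a) XOR G(b) } over all these splits. G(0) = 0.
G(1): splits (0,0):0^0=0 -> mex({0}) = 1
G(2): splits (0,1):0^1=1 (0,0):0^0=0 -> mex({0, 1}) = 2
G(3): splits (0,2):0^2=2 (1,1):1^1=0 (0,1):0^1=1 -> mex({0, 1, 2}) = 3
G(4): splits (0,3):0^3=3 (1,2):1^2=3 (0,2):0^2=2 (1,1):1^1=0 -> mex({0, 2, 3}) = 1
G(5): splits (0,4):0^1=1 (1,3):1^3=2 (2,2):2^2=0 (0,3):0^3=3 (1,2):1^2=3 -> mex({0, 1, 2, 3}) = 4
G(6) = mex({0, 1, 2, 4}) = 3
G(7) = mex({0, 1, 3, 4, 5}) = 2
G(8) = mex({0, 2, 3, 5, 6}) = 1
G(9) = mex({0, 1, 2, 3, 6, 7}) = 4
G(10) = mex({0, 1, 3, 4, 5, 7}) = 2
G(11) = mex({0, 1, 2, 3, 4, 5}) = 6
G(12) = mex({0, 1, 2, 3, 5, 6, 7}) = 4
G(13) = mex({0, 2, 3, 4, 6, 7}) = 1
G(14) = mex({0, 1, 4, 5, 6, 7}) = 2
G(15) = mex({0, 1, 2, 3, 4, 5, 6}) = 7
G(16) = mex({0, 2, 3, 5, 6, 7}) = 1
G(17) = mex({0, 1, 2, 3, 5, 6, 7}) = 4
Therefore G(17) = 4.

4


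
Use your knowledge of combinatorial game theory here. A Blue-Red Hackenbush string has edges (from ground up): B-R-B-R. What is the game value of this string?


Edges (from ground): B-R-B-R
By Berlekamp's sign-expansion rule, a Blue-Red Hackenbush stalk has the value of the surreal number whose sign sequence is the edge sequence with B -> + and R -> -.
Sign sequence: +-+-
Trace the sign expansion in the surreal number tree, starting from 0:
Edge 1: B (sign +) -> bounds (0, +inf), value = 1
Edge 2: R (sign -) -> bounds (0, 1), value = 1/2
Edge 3: B (sign +) -> bounds (1/2, 1), value = 3/4
Edge 4: R (sign -) -> bounds (1/2, 3/4), value = 5/8
Game value = 5/8

5/8


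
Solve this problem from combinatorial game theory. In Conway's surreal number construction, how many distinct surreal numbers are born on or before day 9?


Day 0: {|} = 0 is born. Count = 1.
Day n: the number of surreal numbers born by day n is 2^(n+1) - 1.
By day 0: 2^1 - 1 = 1
By day 1: 2^2 - 1 = 3
By day 2: 2^3 - 1 = 7
By day 3: 2^4 - 1 = 15
By day 4: 2^5 - 1 = 31
By day 5: 2^6 - 1 = 63
By day 6: 2^7 - 1 = 127
By day 7: 2^8 - 1 = 255
By day 8: 2^9 - 1 = 511
By day 9: 2^10 - 1 = 1023
By day 9: 1023 surreal numbers.

1023


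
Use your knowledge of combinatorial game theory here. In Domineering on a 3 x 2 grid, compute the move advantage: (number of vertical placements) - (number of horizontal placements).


Board is 3 x 2 (rows x cols).
Left (vertical) placements: (rows-1) * cols = 2 * 2 = 4
Right (horizontal) placements: rows * (cols-1) = 3 * 1 = 3
Advantage = Left - Right = 4 - 3 = 1

1


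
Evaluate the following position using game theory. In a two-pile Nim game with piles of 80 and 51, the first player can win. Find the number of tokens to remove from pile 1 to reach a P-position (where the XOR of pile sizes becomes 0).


Piles: 80 and 51
Current XOR: 80 XOR 51 = 99 (non-zero, so this is an N-position).
To make the XOR zero, we need to find a move that balances the piles.
For pile 1 (size 80): target = 80 XOR 99 = 51
We reduce pile 1 from 80 to 51.
Tokens removed: 80 - 51 = 29
Verification: 51 XOR 51 = 0

29


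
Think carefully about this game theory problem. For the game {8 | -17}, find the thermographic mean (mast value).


Game = {8 | -17}, a switch {a | b} with numbers a > b.
Its thermograph has left wall a - t and right wall b + t, which meet at t = (a - b)/2, where both equal (a + b)/2. So the mast (mean value) is at (a + b)/2.
Mean = (8 + (-17))/2 = -9/2 = -9/2

-9/2


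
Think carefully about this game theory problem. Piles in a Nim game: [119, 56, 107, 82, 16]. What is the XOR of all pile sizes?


We need the XOR (exclusive or) of all pile sizes.
After XOR-ing pile 1 (size 119): 0 XOR 119 = 119
After XOR-ing pile 2 (size 56): 119 XOR 56 = 79
After XOR-ing pile 3 (size 107): 79 XOR 107 = 36
After XOR-ing pile 4 (size 82): 36 XOR 82 = 118
After XOR-ing pile 5 (size 16): 118 XOR 16 = 102
The Nim-value of this position is 102.

102


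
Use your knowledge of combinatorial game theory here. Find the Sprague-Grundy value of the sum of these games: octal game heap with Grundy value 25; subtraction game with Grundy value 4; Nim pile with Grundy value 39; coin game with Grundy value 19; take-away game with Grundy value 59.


By the Sprague-Grundy theorem, the Grundy value of a sum of games is the XOR of individual Grundy values.
octal game heap: Grundy value = 25. Running XOR: 0 XOR 25 = 25
subtraction game: Grundy value = 4. Running XOR: 25 XOR 4 = 29
Nim pile: Grundy value = 39. Running XOR: 29 XOR 39 = 58
coin game: Grundy value = 19. Running XOR: 58 XOR 19 = 41
take-away game: Grundy value = 59. Running XOR: 41 XOR 59 = 18
The combined Grundy value is 18.

18


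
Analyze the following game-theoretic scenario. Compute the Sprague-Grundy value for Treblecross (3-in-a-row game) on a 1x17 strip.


Treblecross: place X on empty cells; 3-in-a-row wins.
Playing within two cells of an existing X lets the opponent win at once, so sensible play treats the cells i-2..i+2 around each X as dead. The player left with no safe cell loses, so this is a normal-play take-away game on strips of safe cells.
Placing X at cell i (0-indexed) of a strip of k safe cells leaves independent strips of sizes max(0, i-2) and max(0, k-i-3). Hence G(k) = mex{ G(max(0,i-2)) XOR G(max(0,k-i-3)) : 0 <= i < k }, with G(0) = 0.
G(1): splits (0,0):0^0=0 -> mex({0}) = 1
G(2): splits (0,0):0^0=0 -> mex({0}) = 1
G(3): splits (0,0):0^0=0 -> mex({0}) = 1
G(4): splits (0,1):0^1=1 (0,0):0^0=0 -> mex({0, 1}) = 2
G(5): splits (0,2):0^1=1 (0,1):0^1=1 (0,0):0^0=0 -> mex({0, 1}) = 2
G(6) = mex({1}) = 0
G(7) = mex({0, 1, 2}) = 3
G(8) = mex({0, 1, 2}) = 3
G(9) = mex({0, 2}) = 1
G(10) = mex({0, 2, 3}) = 1
G(11) = mex({0, 3}) = 1
G(12) = mex({1, 3}) = 0
G(13) = mex({0, 1, 2, 3}) = 4
G(14) = mex({0, 1, 2}) = 3
G(15) = mex({0, 1, 2}) = 3
G(16) = mex({0, 1, 2, 4}) = 3
G(17) = mex({0, 1, 3, 4}) = 2
Therefore G(17) = 2.

2


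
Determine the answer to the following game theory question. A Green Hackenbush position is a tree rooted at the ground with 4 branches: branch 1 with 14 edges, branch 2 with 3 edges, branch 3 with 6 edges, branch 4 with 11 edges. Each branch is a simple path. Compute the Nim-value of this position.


The tree has 4 branches from the ground vertex.
In Green Hackenbush, the Nim-value of a simple path of length k is k.
Branch 1: length 14, Nim-value = 14
Branch 2: length 3, Nim-value = 3
Branch 3: length 6, Nim-value = 6
Branch 4: length 11, Nim-value = 11
Total Nim-value = XOR of all branch values:
0 XOR 14 = 14
14 XOR 3 = 13
13 XOR 6 = 11
11 XOR 11 = 0
Nim-value of the tree = 0

0


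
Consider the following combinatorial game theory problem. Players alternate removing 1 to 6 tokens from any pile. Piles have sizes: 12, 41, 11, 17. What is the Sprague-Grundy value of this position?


Subtraction set: {1, 2, 3, 4, 5, 6}
For this subtraction set, G(n) = n mod 7 (period = max + 1 = 7).
Pile 1 (size 12): G(12) = 12 mod 7 = 5
Pile 2 (size 41): G(41) = 41 mod 7 = 6
Pile 3 (size 11): G(11) = 11 mod 7 = 4
Pile 4 (size 17): G(17) = 17 mod 7 = 3
Total Grundy value = XOR of all: 5 XOR 6 XOR 4 XOR 3 = 4

4


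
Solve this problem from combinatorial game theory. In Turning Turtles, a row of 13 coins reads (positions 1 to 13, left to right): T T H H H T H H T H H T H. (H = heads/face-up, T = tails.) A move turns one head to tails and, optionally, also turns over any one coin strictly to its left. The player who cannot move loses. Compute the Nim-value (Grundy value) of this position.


Coins: T T H H H T H H T H H T H
Key fact: a single head at position k behaves exactly like a Nim heap of size k (turning it to T and optionally flipping a coin at j < k corresponds to moving the heap from k to j, or to 0), and heads combine as a disjunctive sum (two heads at the same place would cancel, matching j XOR j = 0). So the Nim-value is the XOR of the 1-indexed positions of the heads.
Face-up positions (1-indexed): [3, 4, 5, 7, 8, 10, 11, 13]
XOR 0 with 3: 0 XOR 3 = 3
XOR 3 with 4: 3 XOR 4 = 7
XOR 7 with 5: 7 XOR 5 = 2
XOR 2 with 7: 2 XOR 7 = 5
XOR 5 with 8: 5 XOR 8 = 13
XOR 13 with 10: 13 XOR 10 = 7
XOR 7 with 11: 7 XOR 11 = 12
XOR 12 with 13: 12 XOR 13 = 1
Nim-value = 1

1


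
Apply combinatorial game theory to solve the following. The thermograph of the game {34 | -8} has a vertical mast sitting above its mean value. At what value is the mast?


Game = {34 | -8}, a switch {a | b} with numbers a > b.
Its thermograph has left wall a - t and right wall b + t, which meet at t = (a - b)/2, where both equal (a + b)/2. So the mast (mean value) is at (a + b)/2.
Mean = (34 + (-8))/2 = 26/2 = 13

13


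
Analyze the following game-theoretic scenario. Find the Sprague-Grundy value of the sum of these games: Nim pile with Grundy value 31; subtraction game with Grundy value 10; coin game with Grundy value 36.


By the Sprague-Grundy theorem, the Grundy value of a sum of games is the XOR of individual Grundy values.
Nim pile: Grundy value = 31. Running XOR: 0 XOR 31 = 31
subtraction game: Grundy value = 10. Running XOR: 31 XOR 10 = 21
coin game: Grundy value = 36. Running XOR: 21 XOR 36 = 49
The combined Grundy value is 49.

49


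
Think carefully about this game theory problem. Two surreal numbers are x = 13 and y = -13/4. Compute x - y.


x = 13, y = -13/4
Converting to common denominator: 4
x = 52/4, y = -13/4
x - y = 13 - -13/4 = 65/4

65/4


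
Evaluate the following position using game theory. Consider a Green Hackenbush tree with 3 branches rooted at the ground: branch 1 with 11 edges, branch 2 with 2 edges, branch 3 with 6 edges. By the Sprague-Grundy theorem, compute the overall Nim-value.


The tree has 3 branches from the ground vertex.
In Green Hackenbush, the Nim-value of a simple path of length k is k.
Branch 1: length 11, Nim-value = 11
Branch 2: length 2, Nim-value = 2
Branch 3: length 6, Nim-value = 6
Total Nim-value = XOR of all branch values:
0 XOR 11 = 11
11 XOR 2 = 9
9 XOR 6 = 15
Nim-value of the tree = 15

15


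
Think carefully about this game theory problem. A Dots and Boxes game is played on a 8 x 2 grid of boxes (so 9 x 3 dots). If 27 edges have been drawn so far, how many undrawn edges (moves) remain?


Grid: 8 x 2 boxes, i.e. 9 rows and 3 columns of dots.
Horizontal edges: (rows + 1) * cols = 9 * 2 = 18
Vertical edges: rows * (cols + 1) = 8 * 3 = 24
Total edges: 18 + 24 = 42
Edges drawn: 27
Remaining: 42 - 27 = 15

15


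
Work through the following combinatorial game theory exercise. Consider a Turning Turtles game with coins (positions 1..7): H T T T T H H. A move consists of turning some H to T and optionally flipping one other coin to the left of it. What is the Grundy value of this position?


Coins: H T T T T H H
Key fact: a single head at position k behaves exactly like a Nim heap of size k (turning it to T and optionally flipping a coin at j < k corresponds to moving the heap from k to j, or to 0), and heads combine as a disjunctive sum (two heads at the same place would cancel, matching j XOR j = 0). So the Nim-value is the XOR of the 1-indexed positions of the heads.
Face-up positions (1-indexed): [1, 6, 7]
XOR 0 with 1: 0 XOR 1 = 1
XOR 1 with 6: 1 XOR 6 = 7
XOR 7 with 7: 7 XOR 7 = 0
Nim-value = 0

0


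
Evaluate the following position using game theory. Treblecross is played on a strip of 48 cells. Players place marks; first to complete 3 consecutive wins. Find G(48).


Treblecross: place X on empty cells; 3-in-a-row wins.
Playing within two cells of an existing X lets the opponent win at once, so sensible play treats the cells i-2..i+2 around each X as dead. The player left with no safe cell loses, so this is a normal-play take-away game on strips of safe cells.
Placing X at cell i (0-indexed) of a strip of k safe cells leaves independent strips of sizes max(0, i-2) and max(0, k-i-3). Hence G(k) = mex{ G(max(0,i-2)) XOR G(max(0,k-i-3)) : 0 <= i < k }, with G(0) = 0.
G(1): splits (0,0):0^0=0 -> mex({0}) = 1
G(2): splits (0,0):0^0=0 -> mex({0}) = 1
G(3): splits (0,0):0^0=0 -> mex({0}) = 1
G(4): splits (0,1):0^1=1 (0,0):0^0=0 -> mex({0, 1}) = 2
G(5): splits (0,2):0^1=1 (0,1):0^1=1 (0,0):0^0=0 -> mex({0, 1}) = 2
G(6) = mex({1}) = 0
G(7) = mex({0, 1, 2}) = 3
G(8) = mex({0, 1, 2}) = 3
G(9) = mex({0, 2}) = 1
G(10) = mex({0, 2, 3}) = 1
G(11) = mex({0, 3}) = 1
G(12) = mex({1, 3}) = 0
G(13) = mex({0, 1, 2, 3}) = 4
G(14) = mex({0, 1, 2}) = 3
G(15) = mex({0, 1, 2}) = 3
G(16) = mex({0, 1, 2, 4}) = 3
G(17) = mex({0, 1, 3, 4}) = 2
G(18) = mex({0, 1, 3, 4}) = 2
G(19) = mex({0, 1, 3, 5}) = 2
G(20) = mex({0, 1, 2, 3, 5}) = 4
G(21) = mex({0, 1, 2, 3, 5}) = 4
G(22) = mex({1, 2, 6}) = 0
G(23) = mex({0, 1, 2, 3, 4, 6}) = 5
G(24) = mex({0, 1, 2, 3, 4}) = 5
G(25) = mex({0, 1, 3, 4, 7}) = 2
G(26) = mex({0, 1, 3, 4, 5, 7}) = 2
G(27) = mex({0, 1, 3, 5}) = 2
G(28) = mex({0, 1, 2, 5}) = 3
G(29) = mex({0, 1, 2, 4, 5, 6}) = 3
G(30) = mex({1, 2, 4, 6}) = 0
G(31) = mex({0, 1, 2, 3, 4, 6}) = 5
G(32) = mex({1, 2, 3, 4, 7}) = 0
G(33) = mex({0, 3, 7}) = 1
G(34) = mex({0, 2, 3, 5, 7}) = 1
G(35) = mex({0, 2, 3, 5, 6}) = 1
G(36) = mex({0, 1, 2, 5, 6}) = 3
G(37) = mex({0, 1, 2, 4, 5, 6}) = 3
G(38) = mex({0, 1, 2, 4}) = 3
G(39) = mex({0, 1, 2, 3, 4, 7}) = 5
G(40) = mex({0, 1, 2, 3, 4, 5, 7}) = 6
G(41) = mex({0, 1, 2, 3, 5, 7}) = 4
G(42) = mex({0, 1, 2, 3, 5, 6, 7}) = 4
G(43) = mex({0, 2, 3, 5, 6}) = 1
G(44) = mex({1, 2, 3, 4, 5, 6}) = 0
G(45) = mex({0, 1, 2, 3, 4, 6, 7}) = 5
G(46) = mex({0, 1, 2, 3, 4, 7}) = 5
G(47) = mex({0, 1, 2, 3, 4, 5, 7}) = 6
G(48) = mex({0, 1, 2, 3, 4, 5, 7}) = 6
Therefore G(48) = 6.

6


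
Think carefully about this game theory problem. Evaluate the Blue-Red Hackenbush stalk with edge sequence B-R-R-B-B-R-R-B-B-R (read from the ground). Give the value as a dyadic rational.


Edges (from ground): B-R-R-B-B-R-R-B-B-R
By Berlekamp's sign-expansion rule, a Blue-Red Hackenbush stalk has the value of the surreal number whose sign sequence is the edge sequence with B -> + and R -> -.
Sign sequence: +--++--++-
Trace the sign expansion in the surreal number tree, starting from 0:
Edge 1: B (sign +) -> bounds (0, +inf), value = 1
Edge 2: R (sign -) -> bounds (0, 1), value = 1/2
Edge 3: R (sign -) -> bounds (0, 1/2), value = 1/4
Edge 4: B (sign +) -> bounds (1/4, 1/2), value = 3/8
Edge 5: B (sign +) -> bounds (3/8, 1/2), value = 7/16
Edge 6: R (sign -) -> bounds (3/8, 7/16), value = 13/32
Edge 7: R (sign -) -> bounds (3/8, 13/32), value = 25/64
Edge 8: B (sign +) -> bounds (25/64, 13/32), value = 51/128
Edge 9: B (sign +) -> bounds (51/128, 13/32), value = 103/256
Edge 10: R (sign -) -> bounds (51/128, 103/256), value = 205/512
Game value = 205/512

205/512


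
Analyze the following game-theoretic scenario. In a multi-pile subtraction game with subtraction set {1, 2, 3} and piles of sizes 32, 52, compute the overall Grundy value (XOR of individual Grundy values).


Subtraction set: {1, 2, 3}
For this subtraction set, G(n) = n mod 4 (period = max + 1 = 4).
Pile 1 (size 32): G(32) = 32 mod 4 = 0
Pile 2 (size 52): G(52) = 52 mod 4 = 0
Total Grundy value = XOR of all: 0 XOR 0 = 0

0


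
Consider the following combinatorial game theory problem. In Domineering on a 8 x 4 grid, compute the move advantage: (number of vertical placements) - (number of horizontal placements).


Board is 8 x 4 (rows x cols).
Left (vertical) placements: (rows-1) * cols = 7 * 4 = 28
Right (horizontal) placements: rows * (cols-1) = 8 * 3 = 24
Advantage = Left - Right = 28 - 24 = 4

4


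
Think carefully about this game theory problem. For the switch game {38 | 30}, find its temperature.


The game is {38 | 30}, a switch {a | b} with numbers a > b.
Cooling {a | b} by t gives {a - t | b + t}, which stops being hot when a - t = b + t, i.e. at t = (a - b)/2. So the temperature of a switch is (a - b)/2.
Temperature = (Left option - Right option) / 2
= (38 - (30)) / 2
= 8 / 2
= 4

4


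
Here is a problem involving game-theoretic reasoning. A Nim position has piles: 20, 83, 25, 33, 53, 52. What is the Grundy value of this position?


We need the XOR (exclusive or) of all pile sizes.
After XOR-ing pile 1 (size 20): 0 XOR 20 = 20
After XOR-ing pile 2 (size 83): 20 XOR 83 = 71
After XOR-ing pile 3 (size 25): 71 XOR 25 = 94
After XOR-ing pile 4 (size 33): 94 XOR 33 = 127
After XOR-ing pile 5 (size 53): 127 XOR 53 = 74
After XOR-ing pile 6 (size 52): 74 XOR 52 = 126
The Nim-value of this position is 126.

126


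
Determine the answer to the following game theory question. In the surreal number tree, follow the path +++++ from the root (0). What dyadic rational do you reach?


Sign expansion: +++++
Rule: track bounds (lo, hi), initially (-inf, +inf). On '+', the current value becomes lo and we move to the simplest number in (value, hi): value + 1 if hi = +inf, otherwise the midpoint (value + hi)/2. On '-', the current value becomes hi and we move to value - 1 if lo = -inf, otherwise the midpoint (lo + value)/2.
Start at 0.
Step 1: sign = +, move right. Bounds: (0, +inf). Value = 1
Step 2: sign = +, move right. Bounds: (1, +inf). Value = 2
Step 3: sign = +, move right. Bounds: (2, +inf). Value = 3
Step 4: sign = +, move right. Bounds: (3, +inf). Value = 4
Step 5: sign = +, move right. Bounds: (4, +inf). Value = 5
The surreal number with sign expansion +++++ is 5.

5


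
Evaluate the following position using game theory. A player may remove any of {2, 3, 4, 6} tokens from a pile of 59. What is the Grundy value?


The subtraction set is S = {2, 3, 4, 6}.
G(k) = mex{ G(k - s) : s in S, s <= k }. We compute iteratively: G(0) = 0.
G(1) = mex({}) = 0
G(2) = mex({0}) = 1
G(3) = mex({0}) = 1
G(4) = mex({0, 1}) = 2
G(5) = mex({0, 1}) = 2
G(6) = mex({0, 1, 2}) = 3
G(7) = mex({0, 1, 2}) = 3
G(8) = mex({1, 2, 3}) = 0
G(9) = mex({1, 2, 3}) = 0
G(10) = mex({0, 2, 3}) = 1
G(11) = mex({0, 2, 3}) = 1
G(12) = mex({0, 1, 3}) = 2
G(13) = mex({0, 1, 3}) = 2
Observe that G(8)..G(13) = 0, 0, 1, 1, 2, 2 repeats G(0)..G(5) = 0, 0, 1, 1, 2, 2.
For k >= max(S) = 6, G(k) is determined by the previous 6 values G(k-6)..G(k-1); a window of 6 consecutive values has recurred shifted by 8, so by induction G(k + 8) = G(k) for all k >= 0: the sequence is periodic from the start with period 8.
One period: G(0..7) = 0, 0, 1, 1, 2, 2, 3, 3.
59 mod 8 = 3, so G(59) = G(3) = 1.

1


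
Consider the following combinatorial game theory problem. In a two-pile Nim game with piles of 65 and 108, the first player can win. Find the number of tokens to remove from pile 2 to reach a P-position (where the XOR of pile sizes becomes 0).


Piles: 65 and 108
Current XOR: 65 XOR 108 = 45 (non-zero, so this is an N-position).
To make the XOR zero, we need to find a move that balances the piles.
For pile 2 (size 108): target = 108 XOR 45 = 65
We reduce pile 2 from 108 to 65.
Tokens removed: 108 - 65 = 43
Verification: 65 XOR 65 = 0

43


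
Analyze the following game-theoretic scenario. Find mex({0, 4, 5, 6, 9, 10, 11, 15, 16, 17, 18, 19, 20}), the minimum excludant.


Set = {0, 4, 5, 6, 9, 10, 11, 15, 16, 17, 18, 19, 20}
0 is in the set.
1 is NOT in the set. This is the mex.
mex = 1

1


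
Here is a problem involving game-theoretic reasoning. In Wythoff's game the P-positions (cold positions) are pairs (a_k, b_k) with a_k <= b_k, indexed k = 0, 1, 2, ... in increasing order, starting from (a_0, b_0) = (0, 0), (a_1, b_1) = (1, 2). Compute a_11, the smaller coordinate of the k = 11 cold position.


By Wythoff's theorem, a_k = floor(k * phi) and b_k = floor(k * phi^2) = a_k + k, where phi = (1 + sqrt(5))/2 is the golden ratio.
phi = (1 + sqrt(5))/2 = 1.618034
k = 11
k * phi = 11 * 1.618034 = 17.798374
a_11 = floor(k * phi) = 17

17


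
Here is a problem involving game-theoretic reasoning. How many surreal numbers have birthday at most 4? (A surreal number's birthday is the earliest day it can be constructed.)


Day 0: {|} = 0 is born. Count = 1.
Day n: the number of surreal numbers born by day n is 2^(n+1) - 1.
By day 0: 2^1 - 1 = 1
By day 1: 2^2 - 1 = 3
By day 2: 2^3 - 1 = 7
By day 3: 2^4 - 1 = 15
By day 4: 2^5 - 1 = 31
By day 4: 31 surreal numbers.

31


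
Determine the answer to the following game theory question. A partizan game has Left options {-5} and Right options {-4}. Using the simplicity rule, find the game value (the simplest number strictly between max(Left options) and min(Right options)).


Left options: {-5}, max = -5
Right options: {-4}, min = -4
All options are numbers and max(Left) < min(Right), so by the simplicity theorem the value is the simplest (earliest-born) number strictly between -5 and -4.
No integer lies strictly between -5 and -4, so the value is the dyadic rational m/2^k in the interval with the smallest k (then m odd); search k = 1, 2, ...:
Denominator 2: -9/2 lies strictly between -5 and -4 -- found.
The simplest number in the interval is -9/2.
Game value = -9/2

-9/2


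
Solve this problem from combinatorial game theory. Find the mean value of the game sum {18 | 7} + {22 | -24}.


G1 = {18 | 7}, G2 = {22 | -24}
Each is a switch {a | b} with numbers a > b; its mean value is (a + b)/2, and mean value is additive over game sums: m(G1 + G2) = m(G1) + m(G2).
Mean of G1 = (18 + (7))/2 = 25/2 = 25/2
Mean of G2 = (22 + (-24))/2 = -2/2 = -1
Mean of G1 + G2 = 25/2 + -1 = 23/2

23/2


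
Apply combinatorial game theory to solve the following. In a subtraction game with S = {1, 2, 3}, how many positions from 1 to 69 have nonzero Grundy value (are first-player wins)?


Subtraction set S = {1, 2, 3}, so G(n) = n mod 4.
G(n) = 0 when n is a multiple of 4.
Multiples of 4 in [1, 69]: 17
N-positions (nonzero Grundy) = 69 - 17 = 52

52
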